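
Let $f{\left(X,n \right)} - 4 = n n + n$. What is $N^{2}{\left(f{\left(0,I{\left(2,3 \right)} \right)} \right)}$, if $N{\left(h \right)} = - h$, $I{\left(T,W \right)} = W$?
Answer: $256$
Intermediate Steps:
$f{\left(X,n \right)} = 4 + n + n^{2}$ ($f{\left(X,n \right)} = 4 + \left(n n + n\right) = 4 + \left(n^{2} + n\right) = 4 + \left(n + n^{2}\right) = 4 + n + n^{2}$)
$N^{2}{\left(f{\left(0,I{\left(2,3 \right)} \right)} \right)} = \left(- (4 + 3 + 3^{2})\right)^{2} = \left(- (4 + 3 + 9)\right)^{2} = \left(\left(-1\right) 16\right)^{2} = \left(-16\right)^{2} = 256$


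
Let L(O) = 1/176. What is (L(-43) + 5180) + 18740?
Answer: 4209921/176 ≈ 23920.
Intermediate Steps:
L(O) = 1/176
(L(-43) + 5180) + 18740 = (1/176 + 5180) + 18740 = 911681/176 + 18740 = 4209921/176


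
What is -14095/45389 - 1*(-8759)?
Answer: 397548156/45389 ≈ 8758.7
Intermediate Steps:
-14095/45389 - 1*(-8759) = -14095*1/45389 + 8759 = -14095/45389 + 8759 = 397548156/45389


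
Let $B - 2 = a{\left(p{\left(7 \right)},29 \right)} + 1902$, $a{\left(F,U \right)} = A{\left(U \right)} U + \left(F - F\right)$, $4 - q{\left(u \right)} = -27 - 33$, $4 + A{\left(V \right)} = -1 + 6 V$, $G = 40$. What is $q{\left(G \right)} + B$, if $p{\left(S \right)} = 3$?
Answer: $6869$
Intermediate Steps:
$A{\left(V \right)} = -5 + 6 V$ ($A{\left(V \right)} = -4 + \left(-1 + 6 V\right) = -5 + 6 V$)
$q{\left(u \right)} = 64$ ($q{\left(u \right)} = 4 - \left(-27 - 33\right) = 4 - -60 = 4 + 60 = 64$)
$a{\left(F,U \right)} = U \left(-5 + 6 U\right)$ ($a{\left(F,U \right)} = \left(-5 + 6 U\right) U + \left(F - F\right) = U \left(-5 + 6 U\right) + 0 = U \left(-5 + 6 U\right)$)
$B = 6805$ ($B = 2 + \left(29 \left(-5 + 6 \cdot 29\right) + 1902\right) = 2 + \left(29 \left(-5 + 174\right) + 1902\right) = 2 + \left(29 \cdot 169 + 1902\right) = 2 + \left(4901 + 1902\right) = 2 + 6803 = 6805$)
$q{\left(G \right)} + B = 64 + 6805 = 6869$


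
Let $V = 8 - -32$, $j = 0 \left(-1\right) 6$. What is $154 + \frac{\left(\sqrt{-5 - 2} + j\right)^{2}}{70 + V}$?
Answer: $\frac{16933}{110} \approx 153.94$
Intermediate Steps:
$j = 0$ ($j = 0 \cdot 6 = 0$)
$V = 40$ ($V = 8 + 32 = 40$)
$154 + \frac{\left(\sqrt{-5 - 2} + j\right)^{2}}{70 + V} = 154 + \frac{\left(\sqrt{-5 - 2} + 0\right)^{2}}{70 + 40} = 154 + \frac{\left(\sqrt{-7} + 0\right)^{2}}{110} = 154 + \left(i \sqrt{7} + 0\right)^{2} \cdot \frac{1}{110} = 154 + \left(i \sqrt{7}\right)^{2} \cdot \frac{1}{110} = 154 - \frac{7}{110} = \frac{16933}{110}$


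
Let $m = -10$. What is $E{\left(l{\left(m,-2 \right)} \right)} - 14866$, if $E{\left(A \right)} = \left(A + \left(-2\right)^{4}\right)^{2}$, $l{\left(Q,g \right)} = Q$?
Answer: $-14830$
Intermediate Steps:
$E{\left(A \right)} = \left(16 + A\right)^{2}$ ($E{\left(A \right)} = \left(A + 16\right)^{2} = \left(16 + A\right)^{2}$)
$E{\left(l{\left(m,-2 \right)} \right)} - 14866 = \left(16 - 10\right)^{2} - 14866 = 6^{2} - 14866 = 36 - 14866 = -14830$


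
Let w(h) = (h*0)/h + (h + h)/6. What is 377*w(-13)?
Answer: -4901/3 ≈ -1633.7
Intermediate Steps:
w(h) = h/3 (w(h) = 0/h + (2*h)*(⅙) = 0 + h/3 = h/3)
377*w(-13) = 377*((⅓)*(-13)) = 377*(-13/3) = -4901/3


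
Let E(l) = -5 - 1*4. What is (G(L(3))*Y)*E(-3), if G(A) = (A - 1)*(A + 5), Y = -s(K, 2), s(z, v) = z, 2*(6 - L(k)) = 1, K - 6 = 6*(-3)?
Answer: -5103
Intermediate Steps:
K = -12 (K = 6 + 6*(-3) = 6 - 18 = -12)
L(k) = 11/2 (L(k) = 6 - ½*1 = 6 - ½ = 11/2)
E(l) = -9 (E(l) = -5 - 4 = -9)
Y = 12 (Y = -1*(-12) = 12)
G(A) = (-1 + A)*(5 + A)
(G(L(3))*Y)*E(-3) = ((-5 + (11/2)² + 4*(11/2))*12)*(-9) = ((-5 + 121/4 + 22)*12)*(-9) = ((189/4)*12)*(-9) = 567*(-9) = -5103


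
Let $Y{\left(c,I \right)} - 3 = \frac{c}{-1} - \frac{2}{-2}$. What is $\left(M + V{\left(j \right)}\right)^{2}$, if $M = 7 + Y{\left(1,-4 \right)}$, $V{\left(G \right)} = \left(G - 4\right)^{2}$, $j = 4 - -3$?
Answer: $361$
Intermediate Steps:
$Y{\left(c,I \right)} = 4 - c$ ($Y{\left(c,I \right)} = 3 + \left(\frac{c}{-1} - \frac{2}{-2}\right) = 3 + \left(c \left(-1\right) - -1\right) = 3 - \left(-1 + c\right) = 4 - c$)
$j = 7$ ($j = 4 + 3 = 7$)
$V{\left(G \right)} = \left(-4 + G\right)^{2}$
$M = 10$ ($M = 7 + \left(4 - 1\right) = 7 + 3 = 10$)
$\left(M + V{\left(j \right)}\right)^{2} = \left(10 + \left(-4 + 7\right)^{2}\right)^{2} = \left(10 + 3^{2}\right)^{2} = \left(10 + 9\right)^{2} = 19^{2} = 361$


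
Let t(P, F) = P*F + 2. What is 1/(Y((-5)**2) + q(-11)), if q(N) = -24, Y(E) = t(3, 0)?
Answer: -1/22 ≈ -0.045455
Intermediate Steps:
t(P, F) = 2 + F*P (t(P, F) = F*P + 2 = 2 + F*P)
Y(E) = 2 (Y(E) = 2 + 0*3 = 2 + 0 = 2)
1/(Y((-5)**2) + q(-11)) = 1/(2 - 24) = 1/(-22) = -1/22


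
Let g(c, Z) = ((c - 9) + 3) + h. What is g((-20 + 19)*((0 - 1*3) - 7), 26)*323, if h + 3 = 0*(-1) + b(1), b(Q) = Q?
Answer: 646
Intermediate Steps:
h = -2 (h = -3 + (0*(-1) + 1) = -3 + (0 + 1) = -3 + 1 = -2)
g(c, Z) = -8 + c (g(c, Z) = ((c - 9) + 3) - 2 = ((-9 + c) + 3) - 2 = (-6 + c) - 2 = -8 + c)
g((-20 + 19)*((0 - 1*3) - 7), 26)*323 = (-8 + (-20 + 19)*((0 - 1*3) - 7))*323 = (-8 - ((0 - 3) - 7))*323 = (-8 - (-3 - 7))*323 = (-8 - 1*(-10))*323 = (-8 + 10)*323 = 2*323 = 646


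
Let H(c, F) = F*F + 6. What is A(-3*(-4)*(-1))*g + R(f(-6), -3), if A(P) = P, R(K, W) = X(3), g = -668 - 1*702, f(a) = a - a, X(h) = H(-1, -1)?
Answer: 16447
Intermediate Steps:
H(c, F) = 6 + F**2 (H(c, F) = F**2 + 6 = 6 + F**2)
X(h) = 7 (X(h) = 6 + (-1)**2 = 6 + 1 = 7)
f(a) = 0
g = -1370 (g = -668 - 702 = -1370)
R(K, W) = 7
A(-3*(-4)*(-1))*g + R(f(-6), -3) = (-3*(-4)*(-1))*(-1370) + 7 = (12*(-1))*(-1370) + 7 = -12*(-1370) + 7 = 16440 + 7 = 16447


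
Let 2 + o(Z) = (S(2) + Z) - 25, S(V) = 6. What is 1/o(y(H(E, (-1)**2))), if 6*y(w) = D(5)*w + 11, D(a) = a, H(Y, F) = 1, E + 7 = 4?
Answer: -3/55 ≈ -0.054545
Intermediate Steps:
E = -3 (E = -7 + 4 = -3)
y(w) = 11/6 + 5*w/6 (y(w) = (5*w + 11)/6 = (11 + 5*w)/6 = 11/6 + 5*w/6)
o(Z) = -21 + Z (o(Z) = -2 + ((6 + Z) - 25) = -2 + (-19 + Z) = -21 + Z)
1/o(y(H(E, (-1)**2))) = 1/(-21 + (11/6 + (5/6)*1)) = 1/(-21 + (11/6 + 5/6)) = 1/(-21 + 8/3) = 1/(-55/3) = -3/55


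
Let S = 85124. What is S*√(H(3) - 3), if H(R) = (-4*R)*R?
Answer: 85124*I*√39 ≈ 5.316e+5*I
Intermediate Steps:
H(R) = -4*R²
S*√(H(3) - 3) = 85124*√(-4*3² - 3) = 85124*√(-4*9 - 3) = 85124*√(-36 - 3) = 85124*√(-39) = 85124*(I*√39) = 85124*I*√39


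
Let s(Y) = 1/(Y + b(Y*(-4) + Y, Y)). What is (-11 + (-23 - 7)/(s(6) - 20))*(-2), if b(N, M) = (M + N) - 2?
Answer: 3062/161 ≈ 19.019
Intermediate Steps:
b(N, M) = -2 + M + N
s(Y) = 1/(-2 - Y) (s(Y) = 1/(Y + (-2 + Y + (Y*(-4) + Y))) = 1/(Y + (-2 + Y + (-4*Y + Y))) = 1/(Y + (-2 + Y - 3*Y)) = 1/(Y + (-2 - 2*Y)) = 1/(-2 - Y))
(-11 + (-23 - 7)/(s(6) - 20))*(-2) = (-11 + (-23 - 7)/(1/(-2 - 1*6) - 20))*(-2) = (-11 - 30/(1/(-2 - 6) - 20))*(-2) = (-11 - 30/(1/(-8) - 20))*(-2) = (-11 - 30/(-⅛ - 20))*(-2) = (-11 - 30/(-161/8))*(-2) = (-11 - 30*(-8/161))*(-2) = (-11 + 240/161)*(-2) = -1531/161*(-2) = 3062/161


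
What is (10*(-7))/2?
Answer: -35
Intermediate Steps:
(10*(-7))/2 = -70*1/2 = -35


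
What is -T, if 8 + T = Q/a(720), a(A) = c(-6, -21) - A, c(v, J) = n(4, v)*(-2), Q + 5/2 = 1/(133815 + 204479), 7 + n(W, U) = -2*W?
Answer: 933268573/116711430 ≈ 7.9964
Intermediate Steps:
n(W, U) = -7 - 2*W
Q = -422867/169147 (Q = -5/2 + 1/(133815 + 204479) = -5/2 + 1/338294 = -422867/169147 ≈ -2.5000)
c(v, J) = 30 (c(v, J) = (-7 - 2*4)*(-2) = (-7 - 8)*(-2) = -15*(-2) = 30)
a(A) = 30 - A
T = -933268573/116711430 (T = -8 - 422867/(169147*(30 - 1*720)) = -8 - 422867/(169147*(30 - 720)) = -8 - 422867/169147/(-690) = -8 - 422867/169147*(-1/690) = -8 + 422867/116711430 = -933268573/116711430 ≈ -7.9964)
-T = -1*(-933268573/116711430) = 933268573/116711430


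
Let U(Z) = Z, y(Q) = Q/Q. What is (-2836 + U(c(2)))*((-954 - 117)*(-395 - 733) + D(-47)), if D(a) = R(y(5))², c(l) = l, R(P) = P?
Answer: -3423724226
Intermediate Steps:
y(Q) = 1
D(a) = 1 (D(a) = 1² = 1)
(-2836 + U(c(2)))*((-954 - 117)*(-395 - 733) + D(-47)) = (-2836 + 2)*((-954 - 117)*(-395 - 733) + 1) = -2834*(-1071*(-1128) + 1) = -2834*(1208088 + 1) = -2834*1208089 = -3423724226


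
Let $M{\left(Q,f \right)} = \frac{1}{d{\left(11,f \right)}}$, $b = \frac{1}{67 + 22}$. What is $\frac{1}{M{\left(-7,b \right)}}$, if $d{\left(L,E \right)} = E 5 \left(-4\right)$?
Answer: $- \frac{20}{89} \approx -0.22472$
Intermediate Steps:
$b = \frac{1}{89} \approx 0.011236$
$d{\left(L,E \right)} = - 20 E$ ($d{\left(L,E \right)} = 5 E \left(-4\right) = - 20 E$)
$M{\left(Q,f \right)} = - \frac{1}{20 f}$ ($M{\left(Q,f \right)} = \frac{1}{\left(-20\right) f} = - \frac{1}{20 f}$)
$\frac{1}{M{\left(-7,b \right)}} = \frac{1}{\left(- \frac{1}{20}\right) \frac{1}{\frac{1}{89}}} = \frac{1}{\left(- \frac{1}{20}\right) 89} = \frac{1}{- \frac{89}{20}} = - \frac{20}{89}$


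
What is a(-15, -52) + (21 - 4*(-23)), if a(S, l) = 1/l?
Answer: 5875/52 ≈ 112.98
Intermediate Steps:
a(-15, -52) + (21 - 4*(-23)) = 1/(-52) + (21 - 4*(-23)) = -1/52 + (21 + 92) = -1/52 + 113 = 5875/52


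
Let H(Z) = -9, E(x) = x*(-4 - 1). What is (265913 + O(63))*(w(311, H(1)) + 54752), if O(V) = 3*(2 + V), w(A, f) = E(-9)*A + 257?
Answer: 18362516432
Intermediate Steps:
E(x) = -5*x (E(x) = x*(-5) = -5*x)
w(A, f) = 257 + 45*A (w(A, f) = (-5*(-9))*A + 257 = 45*A + 257 = 257 + 45*A)
O(V) = 6 + 3*V
(265913 + O(63))*(w(311, H(1)) + 54752) = (265913 + (6 + 3*63))*((257 + 45*311) + 54752) = (265913 + (6 + 189))*((257 + 13995) + 54752) = (265913 + 195)*(14252 + 54752) = 266108*69004 = 18362516432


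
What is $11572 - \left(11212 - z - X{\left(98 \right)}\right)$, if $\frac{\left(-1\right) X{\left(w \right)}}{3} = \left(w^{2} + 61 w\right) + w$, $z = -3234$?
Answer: $-49914$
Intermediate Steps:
$X{\left(w \right)} = - 186 w - 3 w^{2}$ ($X{\left(w \right)} = - 3 \left(\left(w^{2} + 61 w\right) + w\right) = - 3 \left(w^{2} + 62 w\right) = - 186 w - 3 w^{2}$)
$11572 - \left(11212 - z - X{\left(98 \right)}\right) = 11572 - \left(14446 + 294 \left(62 + 98\right)\right) = 11572 - \left(14446 + 47040\right) = 11572 - 61486 = -49914$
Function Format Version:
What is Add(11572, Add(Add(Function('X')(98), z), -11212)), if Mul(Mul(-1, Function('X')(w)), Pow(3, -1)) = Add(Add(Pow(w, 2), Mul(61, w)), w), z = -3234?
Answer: -49914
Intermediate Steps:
Function('X')(w) = Add(Mul(-186, w), Mul(-3, Pow(w, 2))) (Function('X')(w) = Mul(-3, Add(Add(Pow(w, 2), Mul(61, w)), w)) = Mul(-3, Add(Pow(w, 2), Mul(62, w))) = Add(Mul(-186, w), Mul(-3, Pow(w, 2))))
Add(11572, Add(Add(Function('X')(98), z), -11212)) = Add(11572, Add(Add(Mul(-3, 98, Add(62, 98)), -3234), -11212)) = Add(11572, Add(Add(Mul(-3, 98, 160), -3234), -11212)) = Add(11572, Add(Add(-47040, -3234), -11212)) = Add(11572, Add(-50274, -11212)) = Add(11572, -61486) = -49914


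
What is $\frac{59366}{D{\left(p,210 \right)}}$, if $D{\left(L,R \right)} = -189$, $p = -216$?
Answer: $- \frac{59366}{189} \approx -314.11$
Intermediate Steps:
$\frac{59366}{D{\left(p,210 \right)}} = \frac{59366}{-189} = 59366 \left(- \frac{1}{189}\right) = - \frac{59366}{189}$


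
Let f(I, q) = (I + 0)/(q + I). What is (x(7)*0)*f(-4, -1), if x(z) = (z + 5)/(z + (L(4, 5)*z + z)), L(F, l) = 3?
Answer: 0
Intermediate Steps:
f(I, q) = I/(I + q)
x(z) = (5 + z)/(5*z) (x(z) = (z + 5)/(z + (3*z + z)) = (5 + z)/(z + 4*z) = (5 + z)/((5*z)) = (5 + z)*(1/(5*z)) = (5 + z)/(5*z))
(x(7)*0)*f(-4, -1) = (((⅕)*(5 + 7)/7)*0)*(-4/(-4 - 1)) = (((⅕)*(⅐)*12)*0)*(-4/(-5)) = ((12/35)*0)*(-4*(-⅕)) = 0*(⅘) = 0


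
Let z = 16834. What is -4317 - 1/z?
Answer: -72672379/16834 ≈ -4317.0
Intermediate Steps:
-4317 - 1/z = -4317 - 1/16834 = -72672379/16834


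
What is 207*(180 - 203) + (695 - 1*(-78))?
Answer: -3988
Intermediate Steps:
207*(180 - 203) + (695 - 1*(-78)) = 207*(-23) + (695 + 78) = -4761 + 773 = -3988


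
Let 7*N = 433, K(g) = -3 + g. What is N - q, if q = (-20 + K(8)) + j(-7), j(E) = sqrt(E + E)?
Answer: 538/7 - I*sqrt(14) ≈ 76.857 - 3.7417*I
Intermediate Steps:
j(E) = sqrt(2)*sqrt(E) (j(E) = sqrt(2*E) = sqrt(2)*sqrt(E))
N = 433/7 (N = (1/7)*433 = 433/7 ≈ 61.857)
q = -15 + I*sqrt(14) (q = (-20 + (-3 + 8)) + sqrt(2)*sqrt(-7) = (-20 + 5) + sqrt(2)*(I*sqrt(7)) = -15 + I*sqrt(14) ≈ -15.0 + 3.7417*I)
N - q = 433/7 - (-15 + I*sqrt(14)) = 433/7 + (15 - I*sqrt(14)) = 538/7 - I*sqrt(14)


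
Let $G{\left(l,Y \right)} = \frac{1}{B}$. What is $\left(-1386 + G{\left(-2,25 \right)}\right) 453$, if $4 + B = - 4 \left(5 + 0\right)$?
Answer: $- \frac{5023015}{8} \approx -6.2788 \cdot 10^{5}$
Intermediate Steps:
$B = -24$ ($B = -4 - 4 \left(5 + 0\right) = -4 - 20 = -24$)
$G{\left(l,Y \right)} = - \frac{1}{24}$ ($G{\left(l,Y \right)} = \frac{1}{-24} = - \frac{1}{24}$)
$\left(-1386 + G{\left(-2,25 \right)}\right) 453 = \left(-1386 - \frac{1}{24}\right) 453 = \left(- \frac{33265}{24}\right) 453 = - \frac{5023015}{8}$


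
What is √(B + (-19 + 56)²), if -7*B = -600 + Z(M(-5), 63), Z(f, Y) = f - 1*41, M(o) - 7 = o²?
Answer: 4*√91 ≈ 38.158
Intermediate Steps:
M(o) = 7 + o²
Z(f, Y) = -41 + f (Z(f, Y) = f - 41 = -41 + f)
B = 87 (B = -(-600 + (-41 + (7 + (-5)²)))/7 = -(-600 + (-41 + (7 + 25)))/7 = -(-600 + (-41 + 32))/7 = -(-600 - 9)/7 = -⅐*(-609) = 87)
√(B + (-19 + 56)²) = √(87 + (-19 + 56)²) = √(87 + 37²) = √(87 + 1369) = √1456 = 4*√91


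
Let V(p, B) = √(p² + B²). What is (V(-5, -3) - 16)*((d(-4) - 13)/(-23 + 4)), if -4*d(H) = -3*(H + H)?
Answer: -16 + √34 ≈ -10.169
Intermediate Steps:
d(H) = 3*H/2 (d(H) = -(-3)*(H + H)/4 = -(-3)*2*H/4 = -(-3)*H/2 = 3*H/2)
V(p, B) = √(B² + p²)
(V(-5, -3) - 16)*((d(-4) - 13)/(-23 + 4)) = (√((-3)² + (-5)²) - 16)*(((3/2)*(-4) - 13)/(-23 + 4)) = (√(9 + 25) - 16)*((-6 - 13)/(-19)) = (√34 - 16)*(-19*(-1/19)) = (-16 + √34)*1 = -16 + √34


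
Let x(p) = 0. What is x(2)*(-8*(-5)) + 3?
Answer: 3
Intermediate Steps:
x(2)*(-8*(-5)) + 3 = 0*(-8*(-5)) + 3 = 0*40 + 3 = 0 + 3 = 3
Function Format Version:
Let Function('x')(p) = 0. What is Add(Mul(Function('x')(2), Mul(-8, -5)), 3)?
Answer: 3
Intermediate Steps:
Add(Mul(Function('x')(2), Mul(-8, -5)), 3) = Add(Mul(0, Mul(-8, -5)), 3) = Add(Mul(0, 40), 3) = Add(0, 3) = 3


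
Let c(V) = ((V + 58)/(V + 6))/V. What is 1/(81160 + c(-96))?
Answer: 4320/350611181 ≈ 1.2321e-5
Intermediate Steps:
c(V) = (58 + V)/(V*(6 + V)) (c(V) = ((58 + V)/(6 + V))/V = (58 + V)/(V*(6 + V)))
1/(81160 + c(-96)) = 1/(81160 + (58 - 96)/((-96)*(6 - 96))) = 1/(81160 - 1/96*(-38)/(-90)) = 1/(81160 - 1/96*(-1/90)*(-38)) = 1/(81160 - 19/4320) = 1/(350611181/4320) = 4320/350611181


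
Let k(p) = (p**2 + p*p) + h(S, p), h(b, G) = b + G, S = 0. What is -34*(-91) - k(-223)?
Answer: -96141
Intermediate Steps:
h(b, G) = G + b
k(p) = p + 2*p**2 (k(p) = (p**2 + p*p) + (p + 0) = (p**2 + p**2) + p = 2*p**2 + p = p + 2*p**2)
-34*(-91) - k(-223) = -34*(-91) - (-223)*(1 + 2*(-223)) = 3094 - (-223)*(1 - 446) = 3094 - (-223)*(-445) = 3094 - 1*99235 = 3094 - 99235 = -96141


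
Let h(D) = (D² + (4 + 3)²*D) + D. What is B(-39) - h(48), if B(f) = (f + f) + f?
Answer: -4821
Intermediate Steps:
B(f) = 3*f (B(f) = 2*f + f = 3*f)
h(D) = D² + 50*D (h(D) = (D² + 7²*D) + D = (D² + 49*D) + D = D² + 50*D)
B(-39) - h(48) = 3*(-39) - 48*(50 + 48) = -117 - 48*98 = -117 - 1*4704 = -117 - 4704 = -4821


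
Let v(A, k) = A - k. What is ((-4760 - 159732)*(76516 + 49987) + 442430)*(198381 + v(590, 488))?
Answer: -4130091634717218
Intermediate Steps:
((-4760 - 159732)*(76516 + 49987) + 442430)*(198381 + v(590, 488)) = ((-4760 - 159732)*(76516 + 49987) + 442430)*(198381 + (590 - 1*488)) = (-164492*126503 + 442430)*(198381 + (590 - 488)) = (-20808731476 + 442430)*(198381 + 102) = -20808289046*198483 = -4130091634717218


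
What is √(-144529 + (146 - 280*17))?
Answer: I*√149143 ≈ 386.19*I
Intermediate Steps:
√(-144529 + (146 - 280*17)) = √(-144529 + (146 - 4760)) = √(-144529 - 4614) = √(-149143) = I*√149143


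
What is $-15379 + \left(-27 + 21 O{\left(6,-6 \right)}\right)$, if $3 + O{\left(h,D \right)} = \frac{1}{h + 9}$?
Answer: $- \frac{77338}{5} \approx -15468.0$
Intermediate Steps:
$O{\left(h,D \right)} = -3 + \frac{1}{9 + h}$ ($O{\left(h,D \right)} = -3 + \frac{1}{h + 9} = -3 + \frac{1}{9 + h}$)
$-15379 + \left(-27 + 21 O{\left(6,-6 \right)}\right) = -15379 + \left(-27 + 21 \frac{-26 - 18}{9 + 6}\right) = -15379 + \left(-27 + 21 \frac{-26 - 18}{15}\right) = -15379 + \left(-27 + 21 \cdot \frac{1}{15} \left(-44\right)\right) = -15379 + \left(-27 + 21 \left(- \frac{44}{15}\right)\right) = -15379 - \frac{443}{5} = - \frac{77338}{5}$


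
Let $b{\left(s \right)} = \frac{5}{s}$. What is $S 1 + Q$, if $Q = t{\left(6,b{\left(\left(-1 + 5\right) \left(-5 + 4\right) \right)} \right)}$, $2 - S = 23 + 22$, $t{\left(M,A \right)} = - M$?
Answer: $-49$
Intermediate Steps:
$S = -43$ ($S = 2 - \left(23 + 22\right) = 2 - 45 = -43$)
$Q = -6$ ($Q = \left(-1\right) 6 = -6$)
$S 1 + Q = \left(-43\right) 1 - 6 = -43 - 6 = -49$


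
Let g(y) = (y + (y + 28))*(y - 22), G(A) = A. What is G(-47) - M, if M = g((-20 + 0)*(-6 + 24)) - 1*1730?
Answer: -262661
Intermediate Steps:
g(y) = (-22 + y)*(28 + 2*y) (g(y) = (y + (28 + y))*(-22 + y) = (28 + 2*y)*(-22 + y) = (-22 + y)*(28 + 2*y))
M = 262614 (M = (-616 - 16*(-20 + 0)*(-6 + 24) + 2*((-20 + 0)*(-6 + 24))²) - 1*1730 = (-616 - (-320)*18 + 2*(-20*18)²) - 1730 = (-616 - 16*(-360) + 2*(-360)²) - 1730 = (-616 + 5760 + 2*129600) - 1730 = (-616 + 5760 + 259200) - 1730 = 264344 - 1730 = 262614)
G(-47) - M = -47 - 1*262614 = -47 - 262614 = -262661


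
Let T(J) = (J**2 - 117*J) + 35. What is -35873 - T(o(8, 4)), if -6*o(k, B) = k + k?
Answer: -326044/9 ≈ -36227.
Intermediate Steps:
o(k, B) = -k/3 (o(k, B) = -(k + k)/6 = -k/3)
T(J) = 35 + J**2 - 117*J
-35873 - T(o(8, 4)) = -35873 - (35 + (-1/3*8)**2 - (-39)*8) = -35873 - (35 + (-8/3)**2 - 117*(-8/3)) = -35873 - (35 + 64/9 + 312) = -35873 - 1*3187/9 = -35873 - 3187/9 = -326044/9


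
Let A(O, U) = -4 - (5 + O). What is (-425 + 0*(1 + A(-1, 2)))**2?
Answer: 180625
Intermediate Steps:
A(O, U) = -9 - O (A(O, U) = -4 + (-5 - O) = -9 - O)
(-425 + 0*(1 + A(-1, 2)))**2 = (-425 + 0*(1 + (-9 - 1*(-1))))**2 = (-425 + 0*(1 + (-9 + 1)))**2 = (-425 + 0*(1 - 8))**2 = (-425 + 0*(-7))**2 = (-425 + 0)**2 = (-425)**2 = 180625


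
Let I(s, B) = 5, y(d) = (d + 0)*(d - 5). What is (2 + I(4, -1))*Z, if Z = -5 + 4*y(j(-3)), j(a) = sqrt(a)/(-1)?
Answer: -119 + 140*I*sqrt(3) ≈ -119.0 + 242.49*I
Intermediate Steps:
j(a) = -sqrt(a)
y(d) = d*(-5 + d)
Z = -5 - 4*I*sqrt(3)*(-5 - I*sqrt(3)) (Z = -5 + 4*((-sqrt(-3))*(-5 - sqrt(-3))) = -5 + 4*((-I*sqrt(3))*(-5 - I*sqrt(3))) = -5 + 4*(-I*sqrt(3)*(-5 - I*sqrt(3))) = -5 - 4*I*sqrt(3)*(-5 - I*sqrt(3)) ≈ -17.0 + 34.641*I)
(2 + I(4, -1))*Z = (2 + 5)*(-17 + 20*I*sqrt(3)) = 7*(-17 + 20*I*sqrt(3)) = -119 + 140*I*sqrt(3)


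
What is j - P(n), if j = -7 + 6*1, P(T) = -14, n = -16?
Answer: 13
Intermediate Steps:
j = -1 (j = -7 + 6 = -1)
j - P(n) = -1 - 1*(-14) = -1 + 14 = 13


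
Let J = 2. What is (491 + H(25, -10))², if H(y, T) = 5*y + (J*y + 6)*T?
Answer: 3136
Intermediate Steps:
H(y, T) = 5*y + T*(6 + 2*y) (H(y, T) = 5*y + (2*y + 6)*T = 5*y + (6 + 2*y)*T = 5*y + T*(6 + 2*y))
(491 + H(25, -10))² = (491 + (5*25 + 6*(-10) + 2*(-10)*25))² = (491 + (125 - 60 - 500))² = (491 - 435)² = 56² = 3136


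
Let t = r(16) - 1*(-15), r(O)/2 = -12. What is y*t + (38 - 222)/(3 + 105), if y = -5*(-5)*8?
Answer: -48646/27 ≈ -1801.7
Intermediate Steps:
r(O) = -24 (r(O) = 2*(-12) = -24)
t = -9 (t = -24 - 1*(-15) = -24 + 15 = -9)
y = 200 (y = 25*8 = 200)
y*t + (38 - 222)/(3 + 105) = 200*(-9) + (38 - 222)/(3 + 105) = -1800 - 184/108 = -1800 - 184*1/108 = -1800 - 46/27 = -48646/27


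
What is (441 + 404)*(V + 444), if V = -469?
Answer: -21125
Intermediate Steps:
(441 + 404)*(V + 444) = (441 + 404)*(-469 + 444) = 845*(-25) = -21125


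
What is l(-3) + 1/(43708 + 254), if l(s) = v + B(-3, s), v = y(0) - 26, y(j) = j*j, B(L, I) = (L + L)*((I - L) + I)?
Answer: -351695/43962 ≈ -8.0000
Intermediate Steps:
B(L, I) = 2*L*(-L + 2*I) (B(L, I) = (2*L)*(-L + 2*I) = 2*L*(-L + 2*I))
y(j) = j²
v = -26 (v = 0² - 26 = 0 - 26 = -26)
l(s) = -44 - 12*s (l(s) = -26 + 2*(-3)*(-1*(-3) + 2*s) = -26 + 2*(-3)*(3 + 2*s) = -26 + (-18 - 12*s) = -44 - 12*s)
l(-3) + 1/(43708 + 254) = (-44 - 12*(-3)) + 1/(43708 + 254) = (-44 + 36) + 1/43962 = -8 + 1/43962 = -351695/43962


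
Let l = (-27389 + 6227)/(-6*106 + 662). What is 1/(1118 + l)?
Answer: 13/3953 ≈ 0.0032886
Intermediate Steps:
l = -10581/13 (l = -21162/(-636 + 662) = -21162/26 = -21162*1/26 = -10581/13 ≈ -813.92)
1/(1118 + l) = 1/(1118 - 10581/13) = 1/(3953/13) = 13/3953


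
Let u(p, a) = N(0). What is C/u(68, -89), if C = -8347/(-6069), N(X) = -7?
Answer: -491/2499 ≈ -0.19648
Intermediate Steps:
C = 491/357 (C = -8347*(-1/6069) = 491/357 ≈ 1.3754)
u(p, a) = -7
C/u(68, -89) = (491/357)/(-7) = (491/357)*(-1/7) = -491/2499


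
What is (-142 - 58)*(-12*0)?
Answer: 0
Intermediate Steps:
(-142 - 58)*(-12*0) = -200*0 = 0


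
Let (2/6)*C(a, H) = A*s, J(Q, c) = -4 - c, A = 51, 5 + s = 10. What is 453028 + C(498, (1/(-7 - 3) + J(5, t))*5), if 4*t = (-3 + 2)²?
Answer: 453793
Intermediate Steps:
s = 5 (s = -5 + 10 = 5)
t = ¼ (t = (-3 + 2)²/4 = (¼)*(-1)² = (¼)*1 = ¼ ≈ 0.25000)
C(a, H) = 765 (C(a, H) = 3*(51*5) = 3*255 = 765)
453028 + C(498, (1/(-7 - 3) + J(5, t))*5) = 453028 + 765 = 453793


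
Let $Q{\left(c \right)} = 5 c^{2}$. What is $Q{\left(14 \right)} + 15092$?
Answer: $16072$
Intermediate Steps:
$Q{\left(14 \right)} + 15092 = 5 \cdot 14^{2} + 15092 = 5 \cdot 196 + 15092 = 980 + 15092 = 16072$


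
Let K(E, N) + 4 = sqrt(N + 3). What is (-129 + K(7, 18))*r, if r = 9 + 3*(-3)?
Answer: 0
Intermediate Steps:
K(E, N) = -4 + sqrt(3 + N) (K(E, N) = -4 + sqrt(N + 3) = -4 + sqrt(3 + N))
r = 0 (r = 9 - 9 = 0)
(-129 + K(7, 18))*r = (-129 + (-4 + sqrt(3 + 18)))*0 = (-129 + (-4 + sqrt(21)))*0 = (-133 + sqrt(21))*0 = 0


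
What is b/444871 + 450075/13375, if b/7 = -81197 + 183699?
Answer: 1198983229/34000855 ≈ 35.263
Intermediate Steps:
b = 717514 (b = 7*(-81197 + 183699) = 7*102502 = 717514)
b/444871 + 450075/13375 = 717514/444871 + 450075/13375 = 717514*(1/444871) + 450075*(1/13375) = 102502/63553 + 18003/535 = 1198983229/34000855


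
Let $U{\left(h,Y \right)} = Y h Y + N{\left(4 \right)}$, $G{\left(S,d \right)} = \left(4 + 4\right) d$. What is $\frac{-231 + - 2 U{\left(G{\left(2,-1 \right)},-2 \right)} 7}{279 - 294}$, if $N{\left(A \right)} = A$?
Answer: $- \frac{161}{15} \approx -10.733$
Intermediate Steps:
$G{\left(S,d \right)} = 8 d$
$U{\left(h,Y \right)} = 4 + h Y^{2}$ ($U{\left(h,Y \right)} = Y h Y + 4 = h Y^{2} + 4 = 4 + h Y^{2}$)
$\frac{-231 + - 2 U{\left(G{\left(2,-1 \right)},-2 \right)} 7}{279 - 294} = \frac{-231 + - 2 \left(4 + 8 \left(-1\right) \left(-2\right)^{2}\right) 7}{279 - 294} = \frac{-231 + - 2 \left(4 - 32\right) 7}{-15} = \left(-231 + - 2 \left(4 - 32\right) 7\right) \left(- \frac{1}{15}\right) = \left(-231 + \left(-2\right) \left(-28\right) 7\right) \left(- \frac{1}{15}\right) = \left(-231 + 56 \cdot 7\right) \left(- \frac{1}{15}\right) = \left(-231 + 392\right) \left(- \frac{1}{15}\right) = 161 \left(- \frac{1}{15}\right) = - \frac{161}{15}$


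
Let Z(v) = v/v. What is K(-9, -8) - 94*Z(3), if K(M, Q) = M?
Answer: -103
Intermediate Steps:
Z(v) = 1
K(-9, -8) - 94*Z(3) = -9 - 94*1 = -9 - 94 = -103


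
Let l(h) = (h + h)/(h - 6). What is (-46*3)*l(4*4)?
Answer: -2208/5 ≈ -441.60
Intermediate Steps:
l(h) = 2*h/(-6 + h) (l(h) = (2*h)/(-6 + h) = 2*h/(-6 + h))
(-46*3)*l(4*4) = (-46*3)*(2*(4*4)/(-6 + 4*4)) = -276*16/(-6 + 16) = -276*16/10 = -138*16/5 = -2208/5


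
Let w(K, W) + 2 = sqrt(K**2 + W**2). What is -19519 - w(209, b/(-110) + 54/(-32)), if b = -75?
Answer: -19517 - sqrt(1353093985)/176 ≈ -19726.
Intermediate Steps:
w(K, W) = -2 + sqrt(K**2 + W**2)
-19519 - w(209, b/(-110) + 54/(-32)) = -19519 - (-2 + sqrt(209**2 + (-75/(-110) + 54/(-32))**2)) = -19519 - (-2 + sqrt(43681 + (-75*(-1/110) + 54*(-1/32))**2)) = -19519 - (-2 + sqrt(43681 + (15/22 - 27/16)**2)) = -19519 - (-2 + sqrt(43681 + (-177/176)**2)) = -19519 - (-2 + sqrt(43681 + 31329/30976)) = -19519 - (-2 + sqrt(1353093985/30976)) = -19519 - (-2 + sqrt(1353093985)/176) = -19519 + (2 - sqrt(1353093985)/176) = -19517 - sqrt(1353093985)/176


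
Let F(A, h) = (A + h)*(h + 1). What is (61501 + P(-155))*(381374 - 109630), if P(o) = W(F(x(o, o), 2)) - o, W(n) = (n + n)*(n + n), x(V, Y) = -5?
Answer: 16842693120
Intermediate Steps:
F(A, h) = (1 + h)*(A + h) (F(A, h) = (A + h)*(1 + h) = (1 + h)*(A + h))
W(n) = 4*n**2 (W(n) = (2*n)*(2*n) = 4*n**2)
P(o) = 324 - o (P(o) = 4*(-5 + 2 + 2**2 - 5*2)**2 - o = 4*(-5 + 2 + 4 - 10)**2 - o = 4*(-9)**2 - o = 4*81 - o = 324 - o)
(61501 + P(-155))*(381374 - 109630) = (61501 + (324 - 1*(-155)))*(381374 - 109630) = (61501 + (324 + 155))*271744 = (61501 + 479)*271744 = 61980*271744 = 16842693120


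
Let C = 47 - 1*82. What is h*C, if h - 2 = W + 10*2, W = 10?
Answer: -1120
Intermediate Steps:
C = -35 (C = 47 - 82 = -35)
h = 32 (h = 2 + (10 + 10*2) = 2 + (10 + 20) = 2 + 30 = 32)
h*C = 32*(-35) = -1120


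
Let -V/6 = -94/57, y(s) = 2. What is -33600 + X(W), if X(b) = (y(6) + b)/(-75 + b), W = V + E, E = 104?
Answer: -24828198/739 ≈ -33597.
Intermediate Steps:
V = 188/19 (V = -(-564)/57 = -6*(-94/57) = 188/19 ≈ 9.8947)
W = 2164/19 (W = 188/19 + 104 = 2164/19 ≈ 113.89)
X(b) = (2 + b)/(-75 + b)
-33600 + X(W) = -33600 + (2 + 2164/19)/(-75 + 2164/19) = -33600 + (2202/19)/(739/19) = -33600 + (19/739)*(2202/19) = -33600 + 2202/739 = -24828198/739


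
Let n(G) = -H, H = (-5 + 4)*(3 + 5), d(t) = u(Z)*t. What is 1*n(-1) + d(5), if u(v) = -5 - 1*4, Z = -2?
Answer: -37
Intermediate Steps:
u(v) = -9 (u(v) = -5 - 4 = -9)
d(t) = -9*t
H = -8 (H = -1*8 = -8)
n(G) = 8 (n(G) = -1*(-8) = 8)
1*n(-1) + d(5) = 1*8 - 9*5 = 8 - 45 = -37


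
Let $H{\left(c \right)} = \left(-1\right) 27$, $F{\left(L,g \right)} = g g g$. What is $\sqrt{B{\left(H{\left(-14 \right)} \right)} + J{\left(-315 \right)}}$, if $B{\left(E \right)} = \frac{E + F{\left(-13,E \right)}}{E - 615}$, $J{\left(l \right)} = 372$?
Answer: $\frac{\sqrt{4610523}}{107} \approx 20.067$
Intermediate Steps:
$F{\left(L,g \right)} = g^{3}$ ($F{\left(L,g \right)} = g^{2} g = g^{3}$)
$H{\left(c \right)} = -27$
$B{\left(E \right)} = \frac{E + E^{3}}{-615 + E}$ ($B{\left(E \right)} = \frac{E + E^{3}}{E - 615} = \frac{E + E^{3}}{-615 + E}$)
$\sqrt{B{\left(H{\left(-14 \right)} \right)} + J{\left(-315 \right)}} = \sqrt{\frac{-27 + \left(-27\right)^{3}}{-615 - 27} + 372} = \sqrt{\frac{-27 - 19683}{-642} + 372} = \sqrt{\left(- \frac{1}{642}\right) \left(-19710\right) + 372} = \sqrt{\frac{3285}{107} + 372} = \sqrt{\frac{43089}{107}} = \frac{\sqrt{4610523}}{107}$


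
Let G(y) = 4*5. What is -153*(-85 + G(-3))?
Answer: 9945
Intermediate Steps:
G(y) = 20
-153*(-85 + G(-3)) = -153*(-85 + 20) = -153*(-65) = 9945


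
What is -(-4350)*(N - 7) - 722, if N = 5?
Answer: -9422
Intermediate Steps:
-(-4350)*(N - 7) - 722 = -(-4350)*(5 - 7) - 722 = -(-4350)*(-2) - 722 = -290*30 - 722 = -8700 - 722 = -9422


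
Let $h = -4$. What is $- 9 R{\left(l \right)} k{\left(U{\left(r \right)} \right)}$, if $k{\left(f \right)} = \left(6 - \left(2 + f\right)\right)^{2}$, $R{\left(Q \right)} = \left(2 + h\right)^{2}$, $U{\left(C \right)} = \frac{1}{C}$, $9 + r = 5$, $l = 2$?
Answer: $- \frac{2601}{4} \approx -650.25$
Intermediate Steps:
$r = -4$ ($r = -9 + 5 = -4$)
$R{\left(Q \right)} = 4$ ($R{\left(Q \right)} = \left(2 - 4\right)^{2} = \left(-2\right)^{2} = 4$)
$k{\left(f \right)} = \left(4 - f\right)^{2}$
$- 9 R{\left(l \right)} k{\left(U{\left(r \right)} \right)} = \left(-9\right) 4 \left(-4 + \frac{1}{-4}\right)^{2} = - 36 \left(-4 - \frac{1}{4}\right)^{2} = - 36 \left(- \frac{17}{4}\right)^{2} = \left(-36\right) \frac{289}{16} = - \frac{2601}{4}$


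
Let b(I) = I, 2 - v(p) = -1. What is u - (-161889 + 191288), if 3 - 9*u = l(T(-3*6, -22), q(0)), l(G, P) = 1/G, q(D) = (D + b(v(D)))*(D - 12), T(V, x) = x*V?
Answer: -104776849/3564 ≈ -29399.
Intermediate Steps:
v(p) = 3 (v(p) = 2 - 1*(-1) = 2 + 1 = 3)
T(V, x) = V*x
q(D) = (-12 + D)*(3 + D) (q(D) = (D + 3)*(D - 12) = (3 + D)*(-12 + D) = (-12 + D)*(3 + D))
u = 1187/3564 (u = ⅓ - 1/(9*(-3*6*(-22))) = ⅓ - 1/(9*((-18*(-22)))) = ⅓ - ⅑/396 = ⅓ - ⅑*1/396 = ⅓ - 1/3564 = 1187/3564 ≈ 0.33305)
u - (-161889 + 191288) = 1187/3564 - (-161889 + 191288) = 1187/3564 - 1*29399 = 1187/3564 - 29399 = -104776849/3564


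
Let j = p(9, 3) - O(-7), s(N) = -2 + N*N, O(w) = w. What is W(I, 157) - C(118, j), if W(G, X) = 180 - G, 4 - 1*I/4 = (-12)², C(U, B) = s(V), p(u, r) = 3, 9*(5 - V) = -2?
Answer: 57893/81 ≈ 714.73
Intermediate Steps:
V = 47/9 (V = 5 - ⅑*(-2) = 5 + 2/9 = 47/9 ≈ 5.2222)
s(N) = -2 + N²
j = 10 (j = 3 - 1*(-7) = 3 + 7 = 10)
C(U, B) = 2047/81 (C(U, B) = -2 + (47/9)² = -2 + 2209/81 = 2047/81)
I = -560 (I = 16 - 4*(-12)² = 16 - 4*144 = 16 - 576 = -560)
W(I, 157) - C(118, j) = (180 - 1*(-560)) - 1*2047/81 = (180 + 560) - 2047/81 = 740 - 2047/81 = 57893/81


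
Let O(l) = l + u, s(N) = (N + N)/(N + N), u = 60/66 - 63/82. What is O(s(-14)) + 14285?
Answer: 12886099/902 ≈ 14286.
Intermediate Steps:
u = 127/902 (u = 60*(1/66) - 63*1/82 = 10/11 - 63/82 = 127/902 ≈ 0.14080)
s(N) = 1 (s(N) = (2*N)/((2*N)) = (2*N)*(1/(2*N)) = 1)
O(l) = 127/902 + l (O(l) = l + 127/902 = 127/902 + l)
O(s(-14)) + 14285 = (127/902 + 1) + 14285 = 1029/902 + 14285 = 12886099/902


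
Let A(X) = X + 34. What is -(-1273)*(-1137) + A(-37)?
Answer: -1447404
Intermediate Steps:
A(X) = 34 + X
-(-1273)*(-1137) + A(-37) = -(-1273)*(-1137) + (34 - 37) = -1273*1137 - 3 = -1447401 - 3 = -1447404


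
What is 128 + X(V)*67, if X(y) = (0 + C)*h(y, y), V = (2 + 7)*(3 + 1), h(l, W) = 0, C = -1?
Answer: 128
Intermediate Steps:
V = 36 (V = 9*4 = 36)
X(y) = 0 (X(y) = (0 - 1)*0 = -1*0 = 0)
128 + X(V)*67 = 128 + 0*67 = 128 + 0 = 128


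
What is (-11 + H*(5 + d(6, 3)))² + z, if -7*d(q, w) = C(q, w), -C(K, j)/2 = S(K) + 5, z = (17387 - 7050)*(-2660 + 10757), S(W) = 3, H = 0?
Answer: 83698810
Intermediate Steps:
z = 83698689 (z = 10337*8097 = 83698689)
C(K, j) = -16 (C(K, j) = -2*(3 + 5) = -2*8 = -16)
d(q, w) = 16/7 (d(q, w) = -⅐*(-16) = 16/7)
(-11 + H*(5 + d(6, 3)))² + z = (-11 + 0*(5 + 16/7))² + 83698689 = (-11 + 0*(51/7))² + 83698689 = (-11 + 0)² + 83698689 = (-11)² + 83698689 = 121 + 83698689 = 83698810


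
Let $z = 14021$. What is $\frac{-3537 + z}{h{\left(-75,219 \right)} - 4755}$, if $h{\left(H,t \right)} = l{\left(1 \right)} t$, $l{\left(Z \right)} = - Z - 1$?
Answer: $- \frac{10484}{5193} \approx -2.0189$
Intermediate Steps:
$l{\left(Z \right)} = -1 - Z$
$h{\left(H,t \right)} = - 2 t$ ($h{\left(H,t \right)} = \left(-1 - 1\right) t = - 2 t$)
$\frac{-3537 + z}{h{\left(-75,219 \right)} - 4755} = \frac{-3537 + 14021}{\left(-2\right) 219 - 4755} = \frac{10484}{-438 - 4755} = \frac{10484}{-5193} = 10484 \left(- \frac{1}{5193}\right) = - \frac{10484}{5193}$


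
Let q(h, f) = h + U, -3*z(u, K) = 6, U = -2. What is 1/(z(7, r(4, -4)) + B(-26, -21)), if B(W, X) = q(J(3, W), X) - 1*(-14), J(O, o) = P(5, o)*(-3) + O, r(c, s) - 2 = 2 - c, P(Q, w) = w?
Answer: 1/91 ≈ 0.010989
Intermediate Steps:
r(c, s) = 4 - c (r(c, s) = 2 + (2 - c) = 4 - c)
z(u, K) = -2 (z(u, K) = -⅓*6 = -2)
J(O, o) = O - 3*o (J(O, o) = o*(-3) + O = -3*o + O = O - 3*o)
q(h, f) = -2 + h (q(h, f) = h - 2 = -2 + h)
B(W, X) = 15 - 3*W (B(W, X) = (-2 + (3 - 3*W)) - 1*(-14) = (1 - 3*W) + 14 = 15 - 3*W)
1/(z(7, r(4, -4)) + B(-26, -21)) = 1/(-2 + (15 - 3*(-26))) = 1/(-2 + (15 + 78)) = 1/(-2 + 93) = 1/91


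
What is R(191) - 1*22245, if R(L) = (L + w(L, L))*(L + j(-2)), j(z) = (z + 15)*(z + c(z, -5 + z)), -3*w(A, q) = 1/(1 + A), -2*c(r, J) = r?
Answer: 3384775/288 ≈ 11753.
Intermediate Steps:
c(r, J) = -r/2
w(A, q) = -1/(3*(1 + A))
j(z) = z*(15 + z)/2 (j(z) = (z + 15)*(z - z/2) = (15 + z)*(z/2) = z*(15 + z)/2)
R(L) = (-13 + L)*(L - 1/(3 + 3*L)) (R(L) = (L - 1/(3 + 3*L))*(L + (½)*(-2)*(15 - 2)) = (L - 1/(3 + 3*L))*(L + (½)*(-2)*13) = (L - 1/(3 + 3*L))*(L - 13) = (L - 1/(3 + 3*L))*(-13 + L) = (-13 + L)*(L - 1/(3 + 3*L)))
R(191) - 1*22245 = (13 - 1*191 + 3*191*(1 + 191)*(-13 + 191))/(3*(1 + 191)) - 1*22245 = (⅓)*(13 - 191 + 3*191*192*178)/192 - 22245 = (⅓)*(1/192)*(13 - 191 + 19582848) - 22245 = (⅓)*(1/192)*19582670 - 22245 = 9791335/288 - 22245 = 3384775/288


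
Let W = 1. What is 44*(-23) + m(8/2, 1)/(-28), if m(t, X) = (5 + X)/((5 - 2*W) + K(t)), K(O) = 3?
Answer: -28337/28 ≈ -1012.0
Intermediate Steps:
m(t, X) = ⅚ + X/6 (m(t, X) = (5 + X)/((5 - 2*1) + 3) = (5 + X)/((5 - 2) + 3) = (5 + X)/(3 + 3) = (5 + X)/6 = (5 + X)*(⅙) = ⅚ + X/6)
44*(-23) + m(8/2, 1)/(-28) = 44*(-23) + (⅚ + (⅙)*1)/(-28) = -1012 + (⅚ + ⅙)*(-1/28) = -1012 + 1*(-1/28) = -1012 - 1/28 = -28337/28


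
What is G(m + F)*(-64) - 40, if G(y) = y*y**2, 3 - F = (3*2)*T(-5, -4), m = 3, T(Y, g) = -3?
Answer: -884776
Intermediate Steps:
F = 21 (F = 3 - 3*2*(-3) = 3 - 6*(-3) = 3 - 1*(-18) = 3 + 18 = 21)
G(y) = y**3
G(m + F)*(-64) - 40 = (3 + 21)**3*(-64) - 40 = 24**3*(-64) - 40 = 13824*(-64) - 40 = -884736 - 40 = -884776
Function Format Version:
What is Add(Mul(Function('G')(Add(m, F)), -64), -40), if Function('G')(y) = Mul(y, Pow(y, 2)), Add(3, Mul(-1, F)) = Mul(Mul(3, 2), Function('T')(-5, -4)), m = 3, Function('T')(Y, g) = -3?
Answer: -884776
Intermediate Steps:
F = 21 (F = Add(3, Mul(-1, Mul(Mul(3, 2), -3))) = Add(3, Mul(-1, Mul(6, -3))) = Add(3, Mul(-1, -18)) = Add(3, 18) = 21)
Function('G')(y) = Pow(y, 3)
Add(Mul(Function('G')(Add(m, F)), -64), -40) = Add(Mul(Pow(Add(3, 21), 3), -64), -40) = Add(Mul(Pow(24, 3), -64), -40) = Add(Mul(13824, -64), -40) = Add(-884736, -40) = -884776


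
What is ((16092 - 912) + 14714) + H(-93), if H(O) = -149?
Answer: 29745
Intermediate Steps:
((16092 - 912) + 14714) + H(-93) = ((16092 - 912) + 14714) - 149 = (15180 + 14714) - 149 = 29894 - 149 = 29745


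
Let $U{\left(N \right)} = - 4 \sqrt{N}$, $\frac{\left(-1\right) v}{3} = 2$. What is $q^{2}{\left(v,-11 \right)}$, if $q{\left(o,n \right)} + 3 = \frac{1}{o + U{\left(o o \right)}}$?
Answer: $\frac{8281}{900} \approx 9.2011$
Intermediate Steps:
$v = -6$ ($v = \left(-3\right) 2 = -6$)
$q{\left(o,n \right)} = -3 + \frac{1}{o - 4 \sqrt{o^{2}}}$ ($q{\left(o,n \right)} = -3 + \frac{1}{o - 4 \sqrt{o o}} = -3 + \frac{1}{o - 4 \sqrt{o^{2}}}$)
$q^{2}{\left(v,-11 \right)} = \left(\frac{1 - -18 + 12 \sqrt{\left(-6\right)^{2}}}{-6 - 4 \sqrt{\left(-6\right)^{2}}}\right)^{2} = \left(\frac{1 + 18 + 12 \sqrt{36}}{-6 - 4 \sqrt{36}}\right)^{2} = \left(\frac{1 + 18 + 12 \cdot 6}{-6 - 24}\right)^{2} = \left(\frac{1 + 18 + 72}{-6 - 24}\right)^{2} = \left(\frac{1}{-30} \cdot 91\right)^{2} = \left(\left(- \frac{1}{30}\right) 91\right)^{2} = \left(- \frac{91}{30}\right)^{2} = \frac{8281}{900}$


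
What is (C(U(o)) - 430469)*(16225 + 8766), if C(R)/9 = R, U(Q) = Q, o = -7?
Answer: -10759425212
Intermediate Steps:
C(R) = 9*R
(C(U(o)) - 430469)*(16225 + 8766) = (9*(-7) - 430469)*(16225 + 8766) = (-63 - 430469)*24991 = -430532*24991 = -10759425212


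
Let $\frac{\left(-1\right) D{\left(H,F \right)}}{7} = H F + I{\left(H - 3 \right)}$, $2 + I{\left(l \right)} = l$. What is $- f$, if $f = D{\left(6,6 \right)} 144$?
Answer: $37296$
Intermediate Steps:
$I{\left(l \right)} = -2 + l$
$D{\left(H,F \right)} = 35 - 7 H - 7 F H$ ($D{\left(H,F \right)} = - 7 \left(H F + \left(-2 + \left(H - 3\right)\right)\right) = - 7 \left(F H + \left(-2 + \left(-3 + H\right)\right)\right) = - 7 \left(F H + \left(-5 + H\right)\right) = - 7 \left(-5 + H + F H\right) = 35 - 7 H - 7 F H$)
$f = -37296$ ($f = \left(35 - 42 - 42 \cdot 6\right) 144 = \left(35 - 42 - 252\right) 144 = \left(-259\right) 144 = -37296$)
$- f = \left(-1\right) \left(-37296\right) = 37296$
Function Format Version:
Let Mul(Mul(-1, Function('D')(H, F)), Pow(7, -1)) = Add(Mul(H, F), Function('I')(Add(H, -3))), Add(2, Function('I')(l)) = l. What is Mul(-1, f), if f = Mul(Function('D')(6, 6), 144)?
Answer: 37296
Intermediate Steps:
Function('I')(l) = Add(-2, l)
Function('D')(H, F) = Add(35, Mul(-7, H), Mul(-7, F, H)) (Function('D')(H, F) = Mul(-7, Add(Mul(H, F), Add(-2, Add(H, -3)))) = Mul(-7, Add(Mul(F, H), Add(-2, Add(-3, H)))) = Mul(-7, Add(Mul(F, H), Add(-5, H))) = Mul(-7, Add(-5, H, Mul(F, H))) = Add(35, Mul(-7, H), Mul(-7, F, H)))
f = -37296 (f = Mul(Add(35, Mul(-7, 6), Mul(-7, 6, 6)), 144) = Mul(Add(35, -42, -252), 144) = Mul(-259, 144) = -37296)
Mul(-1, f) = Mul(-1, -37296) = 37296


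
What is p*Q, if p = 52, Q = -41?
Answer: -2132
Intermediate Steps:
p*Q = 52*(-41) = -2132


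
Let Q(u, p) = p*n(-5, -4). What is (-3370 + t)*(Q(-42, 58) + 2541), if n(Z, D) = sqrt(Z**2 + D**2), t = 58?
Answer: -8415792 - 192096*sqrt(41) ≈ -9.6458e+6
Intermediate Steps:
n(Z, D) = sqrt(D**2 + Z**2)
Q(u, p) = p*sqrt(41) (Q(u, p) = p*sqrt((-4)**2 + (-5)**2) = p*sqrt(16 + 25) = p*sqrt(41))
(-3370 + t)*(Q(-42, 58) + 2541) = (-3370 + 58)*(58*sqrt(41) + 2541) = -3312*(2541 + 58*sqrt(41)) = -8415792 - 192096*sqrt(41)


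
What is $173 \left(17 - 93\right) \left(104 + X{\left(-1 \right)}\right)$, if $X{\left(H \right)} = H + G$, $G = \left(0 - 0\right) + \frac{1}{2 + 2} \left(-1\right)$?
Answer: $-1350957$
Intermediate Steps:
$G = - \frac{1}{4}$ ($G = \left(0 + 0\right) + \frac{1}{4} \left(-1\right) = 0 + \frac{1}{4} \left(-1\right) = 0 - \frac{1}{4} = - \frac{1}{4} \approx -0.25$)
$X{\left(H \right)} = - \frac{1}{4} + H$ ($X{\left(H \right)} = H - \frac{1}{4} = - \frac{1}{4} + H$)
$173 \left(17 - 93\right) \left(104 + X{\left(-1 \right)}\right) = 173 \left(17 - 93\right) \left(104 - \frac{5}{4}\right) = 173 \left(- 76 \left(104 - \frac{5}{4}\right)\right) = 173 \left(\left(-76\right) \frac{411}{4}\right) = 173 \left(-7809\right) = -1350957$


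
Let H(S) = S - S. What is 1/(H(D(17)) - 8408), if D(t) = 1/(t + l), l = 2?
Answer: -1/8408 ≈ -0.00011893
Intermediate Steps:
D(t) = 1/(2 + t) (D(t) = 1/(t + 2) = 1/(2 + t))
H(S) = 0
1/(H(D(17)) - 8408) = 1/(0 - 8408) = 1/(-8408) = -1/8408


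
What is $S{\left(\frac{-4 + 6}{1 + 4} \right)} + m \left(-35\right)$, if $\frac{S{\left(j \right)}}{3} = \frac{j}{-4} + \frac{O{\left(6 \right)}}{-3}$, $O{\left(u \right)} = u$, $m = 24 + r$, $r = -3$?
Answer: $- \frac{7413}{10} \approx -741.3$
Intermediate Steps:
$m = 21$ ($m = 24 - 3 = 21$)
$S{\left(j \right)} = -6 - \frac{3 j}{4}$ ($S{\left(j \right)} = 3 \left(\frac{j}{-4} + \frac{6}{-3}\right) = 3 \left(j \left(- \frac{1}{4}\right) + 6 \left(- \frac{1}{3}\right)\right) = 3 \left(- \frac{j}{4} - 2\right) = 3 \left(-2 - \frac{j}{4}\right) = -6 - \frac{3 j}{4}$)
$S{\left(\frac{-4 + 6}{1 + 4} \right)} + m \left(-35\right) = \left(-6 - \frac{3 \frac{-4 + 6}{1 + 4}}{4}\right) + 21 \left(-35\right) = \left(-6 - \frac{3 \cdot \frac{2}{5}}{4}\right) - 735 = \left(-6 - \frac{3 \cdot 2 \cdot \frac{1}{5}}{4}\right) - 735 = \left(-6 - \frac{3}{10}\right) - 735 = - \frac{63}{10} - 735 = - \frac{7413}{10}$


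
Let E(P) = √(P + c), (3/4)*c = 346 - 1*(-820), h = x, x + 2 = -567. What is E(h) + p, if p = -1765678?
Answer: -1765678 + √8871/3 ≈ -1.7656e+6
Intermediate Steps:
x = -569 (x = -2 - 567 = -569)
h = -569
c = 4664/3 (c = 4*(346 - 1*(-820))/3 = 4*(346 + 820)/3 = (4/3)*1166 = 4664/3 ≈ 1554.7)
E(P) = √(4664/3 + P) (E(P) = √(P + 4664/3) = √(4664/3 + P))
E(h) + p = √(13992 + 9*(-569))/3 - 1765678 = √(13992 - 5121)/3 - 1765678 = √8871/3 - 1765678 = -1765678 + √8871/3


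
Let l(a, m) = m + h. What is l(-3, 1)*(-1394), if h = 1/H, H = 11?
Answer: -16728/11 ≈ -1520.7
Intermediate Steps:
h = 1/11 ≈ 0.090909
l(a, m) = 1/11 + m (l(a, m) = m + 1/11 = 1/11 + m)
l(-3, 1)*(-1394) = (1/11 + 1)*(-1394) = (12/11)*(-1394) = -16728/11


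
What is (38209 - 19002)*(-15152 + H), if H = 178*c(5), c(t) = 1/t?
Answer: -1451703474/5 ≈ -2.9034e+8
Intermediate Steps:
c(t) = 1/t
H = 178/5 ≈ 35.600
(38209 - 19002)*(-15152 + H) = (38209 - 19002)*(-15152 + 178/5) = 19207*(-75582/5) = -1451703474/5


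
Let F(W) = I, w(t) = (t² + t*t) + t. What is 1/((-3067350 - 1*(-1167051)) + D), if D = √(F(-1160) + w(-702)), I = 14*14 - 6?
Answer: -1900299/3611135304305 - 14*√5026/3611135304305 ≈ -5.2651e-7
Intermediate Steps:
I = 190 (I = 196 - 6 = 190)
w(t) = t + 2*t² (w(t) = (t² + t²) + t = 2*t² + t = t + 2*t²)
F(W) = 190
D = 14*√5026 (D = √(190 - 702*(1 + 2*(-702))) = √(190 - 702*(1 - 1404)) = √(190 - 702*(-1403)) = √(190 + 984906) = √985096 = 14*√5026 ≈ 992.52)
1/((-3067350 - 1*(-1167051)) + D) = 1/((-3067350 - 1*(-1167051)) + 14*√5026) = 1/((-3067350 + 1167051) + 14*√5026) = 1/(-1900299 + 14*√5026)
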